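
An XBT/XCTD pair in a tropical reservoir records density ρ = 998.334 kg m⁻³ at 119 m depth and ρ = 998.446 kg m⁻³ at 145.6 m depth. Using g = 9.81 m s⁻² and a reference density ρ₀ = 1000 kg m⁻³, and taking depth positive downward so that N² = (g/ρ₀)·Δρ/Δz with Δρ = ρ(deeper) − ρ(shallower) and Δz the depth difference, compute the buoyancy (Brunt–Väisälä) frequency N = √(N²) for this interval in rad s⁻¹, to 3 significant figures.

Δρ = 998.446 − 998.334 = 0.112 kg m⁻³ over Δz = 145.6 − 119 = 26.6 m.
N² = (9.81/1000) × (0.112/26.6) = 4.1305 × 10⁻⁵ s⁻².
N = √(4.1305 × 10⁻⁵) = 6.4269 × 10⁻³ rad s⁻¹ ≈ 6.43 × 10⁻³ rad s⁻¹.
A positive N² confirms static stability across the interval.

6.43 × 10⁻³ rad s⁻¹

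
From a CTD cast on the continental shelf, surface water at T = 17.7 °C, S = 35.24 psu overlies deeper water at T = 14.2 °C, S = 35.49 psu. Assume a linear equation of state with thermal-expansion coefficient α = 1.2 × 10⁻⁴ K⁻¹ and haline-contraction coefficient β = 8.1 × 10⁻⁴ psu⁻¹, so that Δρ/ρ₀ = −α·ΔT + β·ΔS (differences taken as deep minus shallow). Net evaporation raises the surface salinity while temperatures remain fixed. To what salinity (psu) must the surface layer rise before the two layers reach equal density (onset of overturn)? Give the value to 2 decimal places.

36.01 psu

Neutral buoyancy requires −α(T_deep − T_surf) + β(S_deep − S_surf′) = 0.
S_surf′ = S_deep − (α/β)·ΔT = 35.49 − (1.2 × 10⁻⁴/8.1 × 10⁻⁴)·(-3.5) = 36.0085 psu.
Increase required: 36.0085 − 35.24 = 0.7685 psu.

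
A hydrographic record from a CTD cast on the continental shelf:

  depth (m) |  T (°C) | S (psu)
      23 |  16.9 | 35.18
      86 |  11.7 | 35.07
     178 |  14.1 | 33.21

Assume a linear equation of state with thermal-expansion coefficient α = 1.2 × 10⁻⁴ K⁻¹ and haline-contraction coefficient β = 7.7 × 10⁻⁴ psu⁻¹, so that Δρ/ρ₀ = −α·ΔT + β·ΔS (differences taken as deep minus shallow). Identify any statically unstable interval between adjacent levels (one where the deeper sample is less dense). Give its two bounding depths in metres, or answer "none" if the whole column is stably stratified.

Evaluate Δρ/ρ₀ = −αΔT + βΔS across each adjacent pair:
  23–86 m: −αΔT+βΔS = −(1.2 × 10⁻⁴)(-5.2)+(7.7 × 10⁻⁴)(-0.11) = 5.4 × 10⁻⁴ → stable
  86–178 m: −αΔT+βΔS = −(1.2 × 10⁻⁴)(+2.4)+(7.7 × 10⁻⁴)(-1.86) = -1.7 × 10⁻³ → UNSTABLE
The 86–178 m interval has Δρ < 0: lighter water underlies denser water.

86–178 m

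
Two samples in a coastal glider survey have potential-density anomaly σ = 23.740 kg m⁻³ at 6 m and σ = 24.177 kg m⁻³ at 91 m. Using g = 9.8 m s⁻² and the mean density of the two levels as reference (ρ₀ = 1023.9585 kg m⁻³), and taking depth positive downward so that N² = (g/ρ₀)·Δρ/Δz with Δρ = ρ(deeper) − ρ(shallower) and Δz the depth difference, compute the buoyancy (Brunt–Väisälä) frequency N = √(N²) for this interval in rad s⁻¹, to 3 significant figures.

Δρ = 1024.177 − 1023.740 = 0.437 kg m⁻³ over Δz = 91 − 6 = 85 m.
N² = (9.8/1023.9585) × (0.437/85) = 4.9205 × 10⁻⁵ s⁻².
N = √(4.9205 × 10⁻⁵) = 7.0146 × 10⁻³ rad s⁻¹ ≈ 7.01 × 10⁻³ rad s⁻¹.

7.01 × 10⁻³ rad s⁻¹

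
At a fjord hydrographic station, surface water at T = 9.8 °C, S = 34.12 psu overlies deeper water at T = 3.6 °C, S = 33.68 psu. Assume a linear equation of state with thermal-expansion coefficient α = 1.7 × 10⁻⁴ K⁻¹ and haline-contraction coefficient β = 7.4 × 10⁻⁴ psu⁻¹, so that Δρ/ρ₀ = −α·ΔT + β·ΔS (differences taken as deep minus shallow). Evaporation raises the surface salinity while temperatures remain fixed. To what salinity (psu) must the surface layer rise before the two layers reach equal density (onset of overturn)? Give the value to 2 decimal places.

35.10 psu

Neutral buoyancy requires −α(T_deep − T_surf) + β(S_deep − S_surf′) = 0.
S_surf′ = S_deep − (α/β)·ΔT = 33.68 − (1.7 × 10⁻⁴/7.4 × 10⁻⁴)·(-6.2) = 35.1043 psu.
Increase required: 35.1043 − 34.12 = 0.9843 psu.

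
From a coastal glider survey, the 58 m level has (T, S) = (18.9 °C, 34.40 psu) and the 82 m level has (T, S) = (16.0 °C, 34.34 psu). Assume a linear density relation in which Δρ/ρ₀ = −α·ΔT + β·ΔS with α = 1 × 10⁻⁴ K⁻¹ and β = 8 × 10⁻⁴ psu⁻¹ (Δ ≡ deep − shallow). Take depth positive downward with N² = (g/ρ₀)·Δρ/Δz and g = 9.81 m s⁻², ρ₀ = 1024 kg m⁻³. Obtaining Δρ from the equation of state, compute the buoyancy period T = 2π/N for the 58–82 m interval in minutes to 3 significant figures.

10.5 min

ΔT = -2.9 K, ΔS = -0.06 psu (deep − shallow).
Δρ/ρ₀ = −αΔT + βΔS = 2.90 × 10⁻⁴ − 4.80 × 10⁻⁵ = 2.42 × 10⁻⁴, so Δρ ≈ 0.2478 kg m⁻³.
N² = (g/ρ₀)·Δρ/Δz = g·(Δρ/ρ₀)/Δz = 9.81 × 2.42 × 10⁻⁴ / 24 = 9.8918 × 10⁻⁵ s⁻².
N = √(9.8918 × 10⁻⁵) = 9.9458 × 10⁻³ rad s⁻¹ → T = 2π/N = 631.74 s = 10.529 min ≈ 10.5 min.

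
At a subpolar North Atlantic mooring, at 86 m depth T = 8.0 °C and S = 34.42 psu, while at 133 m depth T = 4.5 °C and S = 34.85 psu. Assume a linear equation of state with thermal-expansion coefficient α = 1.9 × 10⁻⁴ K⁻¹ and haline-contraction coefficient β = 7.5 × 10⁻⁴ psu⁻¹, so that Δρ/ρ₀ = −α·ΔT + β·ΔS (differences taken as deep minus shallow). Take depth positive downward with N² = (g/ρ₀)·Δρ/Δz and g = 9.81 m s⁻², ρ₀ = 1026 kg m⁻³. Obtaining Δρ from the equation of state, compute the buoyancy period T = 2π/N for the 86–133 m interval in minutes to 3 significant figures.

ΔT = -3.5 K, ΔS = +0.43 psu (deep − shallow).
Δρ/ρ₀ = −αΔT + βΔS = 6.65 × 10⁻⁴ + 3.225 × 10⁻⁴ = 9.875 × 10⁻⁴, so Δρ ≈ 1.013 kg m⁻³.
N² = (g/ρ₀)·Δρ/Δz = g·(Δρ/ρ₀)/Δz = 9.81 × 9.875 × 10⁻⁴ / 47 = 2.0611 × 10⁻⁴ s⁻².
N = √(2.0611 × 10⁻⁴) = 0.014357 rad s⁻¹ → T = 2π/N = 437.64 s = 7.2940 min ≈ 7.29 min.

7.29 min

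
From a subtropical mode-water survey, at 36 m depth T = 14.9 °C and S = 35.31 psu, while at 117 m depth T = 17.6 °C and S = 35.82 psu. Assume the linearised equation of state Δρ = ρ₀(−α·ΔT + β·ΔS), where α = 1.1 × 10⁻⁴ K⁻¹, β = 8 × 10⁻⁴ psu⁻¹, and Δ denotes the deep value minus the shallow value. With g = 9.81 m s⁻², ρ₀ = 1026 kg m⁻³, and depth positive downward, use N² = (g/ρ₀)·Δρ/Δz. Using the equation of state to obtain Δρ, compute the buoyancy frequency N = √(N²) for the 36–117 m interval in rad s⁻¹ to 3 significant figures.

3.67 × 10⁻³ rad s⁻¹

ΔT = +2.7 K, ΔS = +0.51 psu (deep − shallow).
Δρ/ρ₀ = −αΔT + βΔS = -2.97 × 10⁻⁴ + 4.08 × 10⁻⁴ = 1.11 × 10⁻⁴, so Δρ ≈ 0.1139 kg m⁻³.
N² = (g/ρ₀)·Δρ/Δz = g·(Δρ/ρ₀)/Δz = 9.81 × 1.11 × 10⁻⁴ / 81 = 1.3443 × 10⁻⁵ s⁻².
N = √(1.3443 × 10⁻⁵) = 3.6665 × 10⁻³ rad s⁻¹ ≈ 3.67 × 10⁻³ rad s⁻¹.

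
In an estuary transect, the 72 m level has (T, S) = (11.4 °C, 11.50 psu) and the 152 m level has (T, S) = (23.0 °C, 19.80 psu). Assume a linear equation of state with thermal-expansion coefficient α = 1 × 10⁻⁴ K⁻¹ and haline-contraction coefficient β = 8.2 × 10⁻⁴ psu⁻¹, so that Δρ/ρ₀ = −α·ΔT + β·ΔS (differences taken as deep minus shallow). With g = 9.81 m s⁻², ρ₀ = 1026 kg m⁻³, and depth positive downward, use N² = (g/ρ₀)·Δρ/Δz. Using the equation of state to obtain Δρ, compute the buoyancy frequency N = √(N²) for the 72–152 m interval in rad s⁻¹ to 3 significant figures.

0.0263 rad s⁻¹

ΔT = +11.6 K, ΔS = +8.30 psu (deep − shallow).
Δρ/ρ₀ = −αΔT + βΔS = -1.16 × 10⁻³ + 6.806 × 10⁻³ = 5.646 × 10⁻³, so Δρ ≈ 5.793 kg m⁻³.
N² = (g/ρ₀)·Δρ/Δz = g·(Δρ/ρ₀)/Δz = 9.81 × 5.646 × 10⁻³ / 80 = 6.9234 × 10⁻⁴ s⁻².
N = √(6.9234 × 10⁻⁴) = 0.026312 rad s⁻¹ ≈ 0.0263 rad s⁻¹.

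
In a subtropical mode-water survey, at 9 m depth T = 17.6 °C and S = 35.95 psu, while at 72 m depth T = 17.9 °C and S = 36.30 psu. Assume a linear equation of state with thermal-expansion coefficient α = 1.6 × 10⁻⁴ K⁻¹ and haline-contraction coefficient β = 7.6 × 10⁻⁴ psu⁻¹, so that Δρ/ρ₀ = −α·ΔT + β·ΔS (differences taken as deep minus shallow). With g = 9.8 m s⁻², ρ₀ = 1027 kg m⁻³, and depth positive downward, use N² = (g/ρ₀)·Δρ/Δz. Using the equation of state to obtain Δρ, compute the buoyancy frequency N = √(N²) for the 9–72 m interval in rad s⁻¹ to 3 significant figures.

ΔT = +0.3 K, ΔS = +0.35 psu (deep − shallow).
Δρ/ρ₀ = −αΔT + βΔS = -4.80 × 10⁻⁵ + 2.66 × 10⁻⁴ = 2.18 × 10⁻⁴, so Δρ ≈ 0.2239 kg m⁻³.
N² = (g/ρ₀)·Δρ/Δz = g·(Δρ/ρ₀)/Δz = 9.8 × 2.18 × 10⁻⁴ / 63 = 3.3911 × 10⁻⁵ s⁻².
N = √(3.3911 × 10⁻⁵) = 5.8233 × 10⁻³ rad s⁻¹ ≈ 5.82 × 10⁻³ rad s⁻¹.

5.82 × 10⁻³ rad s⁻¹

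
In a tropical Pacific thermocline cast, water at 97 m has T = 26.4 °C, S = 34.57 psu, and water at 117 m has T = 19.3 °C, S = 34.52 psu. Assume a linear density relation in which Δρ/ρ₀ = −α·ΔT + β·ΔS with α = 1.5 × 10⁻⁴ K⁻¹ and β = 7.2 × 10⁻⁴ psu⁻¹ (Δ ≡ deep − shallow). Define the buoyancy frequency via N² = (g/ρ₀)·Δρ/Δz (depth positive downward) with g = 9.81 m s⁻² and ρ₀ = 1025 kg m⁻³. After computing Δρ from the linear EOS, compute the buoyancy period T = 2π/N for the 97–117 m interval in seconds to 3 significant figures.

280 s

ΔT = -7.1 K, ΔS = -0.05 psu (deep − shallow).
Δρ/ρ₀ = −αΔT + βΔS = 1.065 × 10⁻³ − 3.60 × 10⁻⁵ = 1.029 × 10⁻³, so Δρ ≈ 1.055 kg m⁻³.
N² = (g/ρ₀)·Δρ/Δz = g·(Δρ/ρ₀)/Δz = 9.81 × 1.029 × 10⁻³ / 20 = 5.0472 × 10⁻⁴ s⁻².
N = √(5.0472 × 10⁻⁴) = 0.022466 rad s⁻¹ → T = 2π/N = 279.68 s ≈ 280 s.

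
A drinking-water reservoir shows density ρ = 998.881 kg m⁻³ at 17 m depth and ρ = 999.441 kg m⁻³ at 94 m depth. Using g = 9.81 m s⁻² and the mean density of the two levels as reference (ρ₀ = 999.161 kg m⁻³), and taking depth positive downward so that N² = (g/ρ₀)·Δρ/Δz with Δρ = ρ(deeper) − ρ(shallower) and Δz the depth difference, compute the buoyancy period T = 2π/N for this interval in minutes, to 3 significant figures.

Δρ = 999.441 − 998.881 = 0.560 kg m⁻³ over Δz = 94 − 17 = 77 m.
N² = (9.81/999.161) × (0.560/77) = 7.1405 × 10⁻⁵ s⁻².
N = √(7.1405 × 10⁻⁵) = 8.4501 × 10⁻³ rad s⁻¹, so T = 2π/N = 743.56 s = 12.393 min ≈ 12.4 min.

12.4 min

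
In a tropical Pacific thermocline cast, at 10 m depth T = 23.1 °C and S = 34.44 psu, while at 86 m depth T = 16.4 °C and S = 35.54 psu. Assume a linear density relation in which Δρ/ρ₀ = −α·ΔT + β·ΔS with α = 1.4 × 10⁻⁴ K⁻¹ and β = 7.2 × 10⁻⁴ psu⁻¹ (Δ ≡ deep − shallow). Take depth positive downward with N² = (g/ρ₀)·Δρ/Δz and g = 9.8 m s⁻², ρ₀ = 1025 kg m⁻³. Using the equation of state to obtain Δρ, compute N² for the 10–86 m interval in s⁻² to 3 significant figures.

2.23 × 10⁻⁴ s⁻²

ΔT = -6.7 K, ΔS = +1.10 psu (deep − shallow).
Δρ/ρ₀ = −αΔT + βΔS = 9.38 × 10⁻⁴ + 7.92 × 10⁻⁴ = 1.73 × 10⁻³, so Δρ ≈ 1.773 kg m⁻³.
N² = (g/ρ₀)·Δρ/Δz = g·(Δρ/ρ₀)/Δz = 9.8 × 1.73 × 10⁻³ / 76 = 2.2308 × 10⁻⁴ s⁻² ≈ 2.23 × 10⁻⁴ s⁻².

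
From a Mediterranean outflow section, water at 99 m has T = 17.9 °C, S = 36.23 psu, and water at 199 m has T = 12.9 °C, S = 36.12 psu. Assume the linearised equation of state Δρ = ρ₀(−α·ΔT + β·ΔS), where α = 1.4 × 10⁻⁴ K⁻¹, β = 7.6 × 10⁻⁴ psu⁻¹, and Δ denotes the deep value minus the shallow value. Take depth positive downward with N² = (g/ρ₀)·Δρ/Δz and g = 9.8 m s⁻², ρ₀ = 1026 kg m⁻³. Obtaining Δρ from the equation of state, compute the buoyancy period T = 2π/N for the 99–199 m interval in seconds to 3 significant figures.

ΔT = -5.0 K, ΔS = -0.11 psu (deep − shallow).
Δρ/ρ₀ = −αΔT + βΔS = 7.00 × 10⁻⁴ − 8.36 × 10⁻⁵ = 6.164 × 10⁻⁴, so Δρ ≈ 0.6324 kg m⁻³.
N² = (g/ρ₀)·Δρ/Δz = g·(Δρ/ρ₀)/Δz = 9.8 × 6.164 × 10⁻⁴ / 100 = 6.0407 × 10⁻⁵ s⁻².
N = √(6.0407 × 10⁻⁵) = 7.7722 × 10⁻³ rad s⁻¹ → T = 2π/N = 808.42 s ≈ 808 s.

808 s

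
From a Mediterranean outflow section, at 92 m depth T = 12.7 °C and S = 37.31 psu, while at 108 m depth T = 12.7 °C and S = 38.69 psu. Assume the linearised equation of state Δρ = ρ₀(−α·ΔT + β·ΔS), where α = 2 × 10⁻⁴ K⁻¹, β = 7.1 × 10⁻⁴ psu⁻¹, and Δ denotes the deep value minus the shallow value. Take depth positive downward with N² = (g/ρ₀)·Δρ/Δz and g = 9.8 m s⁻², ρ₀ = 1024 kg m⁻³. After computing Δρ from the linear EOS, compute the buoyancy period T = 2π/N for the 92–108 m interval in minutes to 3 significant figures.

ΔT = +0.0 K, ΔS = +1.38 psu (deep − shallow).
Δρ/ρ₀ = −αΔT + βΔS = 0 + 9.798 × 10⁻⁴ = 9.798 × 10⁻⁴, so Δρ ≈ 1.003 kg m⁻³.
N² = (g/ρ₀)·Δρ/Δz = g·(Δρ/ρ₀)/Δz = 9.8 × 9.798 × 10⁻⁴ / 16 = 6.0013 × 10⁻⁴ s⁻².
N = √(6.0013 × 10⁻⁴) = 0.024498 rad s⁻¹ → T = 2π/N = 256.48 s = 4.2747 min ≈ 4.27 min.

4.27 min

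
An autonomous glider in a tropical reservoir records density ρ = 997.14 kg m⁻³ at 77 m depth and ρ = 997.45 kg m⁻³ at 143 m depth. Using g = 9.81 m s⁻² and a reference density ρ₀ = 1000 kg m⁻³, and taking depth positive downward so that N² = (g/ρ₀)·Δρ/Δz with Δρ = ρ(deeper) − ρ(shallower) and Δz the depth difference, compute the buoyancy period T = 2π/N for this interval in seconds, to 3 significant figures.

926 s

Δρ = 997.45 − 997.14 = 0.31 kg m⁻³ over Δz = 143 − 77 = 66 m.
N² = (9.81/1000) × (0.31/66) = 4.6077 × 10⁻⁵ s⁻².
N = √(4.6077 × 10⁻⁵) = 6.7880 × 10⁻³ rad s⁻¹, so T = 2π/N = 925.63 s ≈ 926 s.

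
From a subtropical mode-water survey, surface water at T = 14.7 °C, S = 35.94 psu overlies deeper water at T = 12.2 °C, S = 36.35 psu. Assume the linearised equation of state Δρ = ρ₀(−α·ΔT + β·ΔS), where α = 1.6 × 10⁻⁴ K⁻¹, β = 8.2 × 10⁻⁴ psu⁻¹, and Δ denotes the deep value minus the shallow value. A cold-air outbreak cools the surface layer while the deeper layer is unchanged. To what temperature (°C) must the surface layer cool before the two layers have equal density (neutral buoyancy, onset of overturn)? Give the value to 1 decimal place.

10.1 °C

Neutral buoyancy requires Δρ = 0, i.e. −α(T_deep − T_surf′) + β(S_deep − S_surf) = 0.
T_surf′ = T_deep − (β/α)·ΔS = 12.2 − (8.2 × 10⁻⁴/1.6 × 10⁻⁴)·(+0.41) = 10.099 °C.
Cooling required: 14.7 − (10.099) = 4.601 °C.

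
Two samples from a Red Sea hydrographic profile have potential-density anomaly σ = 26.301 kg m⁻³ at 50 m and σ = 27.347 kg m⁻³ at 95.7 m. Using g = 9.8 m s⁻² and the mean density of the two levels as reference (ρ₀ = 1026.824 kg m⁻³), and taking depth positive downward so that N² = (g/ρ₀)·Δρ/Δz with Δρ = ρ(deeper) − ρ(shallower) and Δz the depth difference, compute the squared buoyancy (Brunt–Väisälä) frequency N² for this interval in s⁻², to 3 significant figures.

Δρ = 1027.347 − 1026.301 = 1.046 kg m⁻³ over Δz = 95.7 − 50 = 45.7 m.
N² = (9.8/1026.824) × (1.046/45.7) = 2.1845 × 10⁻⁴ s⁻² ≈ 2.18 × 10⁻⁴ s⁻².

2.18 × 10⁻⁴ s⁻²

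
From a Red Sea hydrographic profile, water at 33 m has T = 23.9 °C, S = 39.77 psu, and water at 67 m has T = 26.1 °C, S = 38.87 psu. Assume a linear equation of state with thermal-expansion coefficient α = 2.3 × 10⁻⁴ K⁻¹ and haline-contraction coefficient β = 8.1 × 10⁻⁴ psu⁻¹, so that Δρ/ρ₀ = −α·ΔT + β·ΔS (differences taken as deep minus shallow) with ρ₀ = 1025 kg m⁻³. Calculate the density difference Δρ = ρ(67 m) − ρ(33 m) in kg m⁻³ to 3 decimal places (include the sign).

-1.266 kg m⁻³

ΔT = +2.2 K, ΔS = -0.90 psu (deep − shallow).
Δρ/ρ₀ = −(2.3 × 10⁻⁴)(+2.2) + (8.1 × 10⁻⁴)(-0.90) = -1.235 × 10⁻³.
Δρ = 1025 × (-1.235 × 10⁻³) = -1.266 kg m⁻³.
Negative Δρ: lighter below, statically unstable.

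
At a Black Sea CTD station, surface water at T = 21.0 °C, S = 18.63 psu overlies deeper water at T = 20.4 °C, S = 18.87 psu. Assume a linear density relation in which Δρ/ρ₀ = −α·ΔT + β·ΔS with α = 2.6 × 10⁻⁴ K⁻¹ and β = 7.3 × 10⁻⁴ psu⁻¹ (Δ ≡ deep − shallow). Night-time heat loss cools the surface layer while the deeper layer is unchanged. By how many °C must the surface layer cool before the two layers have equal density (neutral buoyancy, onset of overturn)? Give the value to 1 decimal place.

Neutral buoyancy requires Δρ = 0, i.e. −α(T_deep − T_surf′) + β(S_deep − S_surf) = 0.
T_surf′ = T_deep − (β/α)·ΔS = 20.4 − (7.3 × 10⁻⁴/2.6 × 10⁻⁴)·(+0.24) = 19.726 °C.
Cooling required: 21.0 − (19.726) = 1.274 °C.

1.3 °C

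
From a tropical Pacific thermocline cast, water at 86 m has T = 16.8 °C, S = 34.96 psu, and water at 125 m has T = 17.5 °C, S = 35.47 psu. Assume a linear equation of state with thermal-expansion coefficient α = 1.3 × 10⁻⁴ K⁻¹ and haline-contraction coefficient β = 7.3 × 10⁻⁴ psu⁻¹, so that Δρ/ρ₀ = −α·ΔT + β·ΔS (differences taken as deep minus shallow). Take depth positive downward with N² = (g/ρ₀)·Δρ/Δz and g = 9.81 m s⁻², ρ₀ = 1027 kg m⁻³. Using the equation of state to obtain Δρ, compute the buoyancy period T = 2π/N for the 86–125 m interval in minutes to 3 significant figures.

ΔT = +0.7 K, ΔS = +0.51 psu (deep − shallow).
Δρ/ρ₀ = −αΔT + βΔS = -9.10 × 10⁻⁵ + 3.723 × 10⁻⁴ = 2.813 × 10⁻⁴, so Δρ ≈ 0.2889 kg m⁻³.
N² = (g/ρ₀)·Δρ/Δz = g·(Δρ/ρ₀)/Δz = 9.81 × 2.813 × 10⁻⁴ / 39 = 7.0758 × 10⁻⁵ s⁻².
N = √(7.0758 × 10⁻⁵) = 8.4118 × 10⁻³ rad s⁻¹ → T = 2π/N = 746.95 s = 12.449 min ≈ 12.4 min.

12.4 min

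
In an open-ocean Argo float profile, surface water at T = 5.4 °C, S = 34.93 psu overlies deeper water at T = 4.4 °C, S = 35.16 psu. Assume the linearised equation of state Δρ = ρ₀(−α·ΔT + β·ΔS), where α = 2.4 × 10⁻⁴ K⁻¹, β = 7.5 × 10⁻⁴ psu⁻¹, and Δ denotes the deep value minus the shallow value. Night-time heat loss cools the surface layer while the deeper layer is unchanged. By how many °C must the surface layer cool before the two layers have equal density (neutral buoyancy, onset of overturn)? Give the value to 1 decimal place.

Neutral buoyancy requires Δρ = 0, i.e. −α(T_deep − T_surf′) + β(S_deep − S_surf) = 0.
T_surf′ = T_deep − (β/α)·ΔS = 4.4 − (7.5 × 10⁻⁴/2.4 × 10⁻⁴)·(+0.23) = 3.681 °C.
Cooling required: 5.4 − (3.681) = 1.719 °C.

1.7 °C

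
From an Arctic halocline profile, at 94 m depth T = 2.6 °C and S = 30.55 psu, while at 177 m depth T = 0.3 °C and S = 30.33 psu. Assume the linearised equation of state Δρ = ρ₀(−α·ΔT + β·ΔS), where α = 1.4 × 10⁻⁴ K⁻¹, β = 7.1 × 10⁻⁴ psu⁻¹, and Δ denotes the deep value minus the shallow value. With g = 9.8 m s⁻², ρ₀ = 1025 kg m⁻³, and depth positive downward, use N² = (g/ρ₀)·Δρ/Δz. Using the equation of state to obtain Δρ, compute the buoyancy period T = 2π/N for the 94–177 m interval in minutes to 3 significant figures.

ΔT = -2.3 K, ΔS = -0.22 psu (deep − shallow).
Δρ/ρ₀ = −αΔT + βΔS = 3.22 × 10⁻⁴ − 1.562 × 10⁻⁴ = 1.658 × 10⁻⁴, so Δρ ≈ 0.1699 kg m⁻³.
N² = (g/ρ₀)·Δρ/Δz = g·(Δρ/ρ₀)/Δz = 9.8 × 1.658 × 10⁻⁴ / 83 = 1.9576 × 10⁻⁵ s⁻².
N = √(1.9576 × 10⁻⁵) = 4.4245 × 10⁻³ rad s⁻¹ → T = 2π/N = 1.4201 × 10³ s = 23.668 min ≈ 23.7 min.

23.7 min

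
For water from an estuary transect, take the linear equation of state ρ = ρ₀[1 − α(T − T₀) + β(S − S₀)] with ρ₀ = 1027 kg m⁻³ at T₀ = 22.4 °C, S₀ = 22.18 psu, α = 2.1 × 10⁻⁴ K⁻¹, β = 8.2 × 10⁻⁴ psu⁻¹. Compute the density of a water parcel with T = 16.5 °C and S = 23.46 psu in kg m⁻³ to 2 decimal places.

T − T₀ = -5.9 K, S − S₀ = +1.28 psu.
Bracket = 1 − α·(-5.9) + β·(+1.28) = 1 + (2.2886 × 10⁻³) = 1.0022886.
ρ = 1027 × 1.0022886 = 1029.35 kg m⁻³.

1029.35 kg m⁻³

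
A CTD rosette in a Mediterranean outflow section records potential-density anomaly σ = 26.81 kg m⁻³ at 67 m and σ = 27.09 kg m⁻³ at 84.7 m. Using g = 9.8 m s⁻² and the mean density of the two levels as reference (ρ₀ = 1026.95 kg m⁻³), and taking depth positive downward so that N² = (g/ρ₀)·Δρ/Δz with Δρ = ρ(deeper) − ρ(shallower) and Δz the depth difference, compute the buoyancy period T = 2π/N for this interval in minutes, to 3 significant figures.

Δρ = 1027.09 − 1026.81 = 0.28 kg m⁻³ over Δz = 84.7 − 67 = 17.7 m.
N² = (9.8/1026.95) × (0.28/17.7) = 1.5096 × 10⁻⁴ s⁻².
N = √(1.5096 × 10⁻⁴) = 0.012287 rad s⁻¹, so T = 2π/N = 511.37 s = 8.5228 min ≈ 8.52 min.

8.52 min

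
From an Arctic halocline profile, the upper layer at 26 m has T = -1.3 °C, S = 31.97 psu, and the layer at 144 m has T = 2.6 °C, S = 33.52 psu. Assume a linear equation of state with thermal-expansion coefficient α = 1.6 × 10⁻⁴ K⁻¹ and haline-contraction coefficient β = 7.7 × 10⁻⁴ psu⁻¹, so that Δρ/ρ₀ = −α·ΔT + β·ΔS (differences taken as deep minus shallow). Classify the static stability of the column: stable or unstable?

ΔT = 2.6 − -1.3 = +3.9 K and ΔS = 33.52 − 31.97 = +1.55 psu (deep − shallow).
−αΔT = -6.24 × 10⁻⁴; βΔS = 1.1935 × 10⁻³; sum Δρ/ρ₀ = 5.695 × 10⁻⁴.
Δρ/ρ₀ > 0, so Δρ > 0: deeper water is denser → statically stable.

stable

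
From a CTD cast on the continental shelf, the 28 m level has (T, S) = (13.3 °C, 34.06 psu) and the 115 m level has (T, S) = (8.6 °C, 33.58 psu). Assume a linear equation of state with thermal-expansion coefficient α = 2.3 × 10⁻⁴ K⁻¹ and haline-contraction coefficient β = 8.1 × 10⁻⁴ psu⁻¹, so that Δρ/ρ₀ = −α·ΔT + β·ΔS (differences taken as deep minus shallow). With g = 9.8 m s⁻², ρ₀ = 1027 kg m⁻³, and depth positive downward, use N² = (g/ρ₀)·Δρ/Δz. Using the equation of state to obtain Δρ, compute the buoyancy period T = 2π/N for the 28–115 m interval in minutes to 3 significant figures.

ΔT = -4.7 K, ΔS = -0.48 psu (deep − shallow).
Δρ/ρ₀ = −αΔT + βΔS = 1.081 × 10⁻³ − 3.888 × 10⁻⁴ = 6.922 × 10⁻⁴, so Δρ ≈ 0.7109 kg m⁻³.
N² = (g/ρ₀)·Δρ/Δz = g·(Δρ/ρ₀)/Δz = 9.8 × 6.922 × 10⁻⁴ / 87 = 7.7972 × 10⁻⁵ s⁻².
N = √(7.7972 × 10⁻⁵) = 8.8302 × 10⁻³ rad s⁻¹ → T = 2π/N = 711.56 s = 11.859 min ≈ 11.9 min.

11.9 min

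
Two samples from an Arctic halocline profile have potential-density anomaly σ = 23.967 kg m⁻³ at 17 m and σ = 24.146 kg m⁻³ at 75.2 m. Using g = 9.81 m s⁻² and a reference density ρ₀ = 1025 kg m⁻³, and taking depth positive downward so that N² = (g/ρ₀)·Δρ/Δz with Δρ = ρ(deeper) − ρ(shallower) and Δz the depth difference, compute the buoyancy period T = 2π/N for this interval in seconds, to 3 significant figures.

1.16 × 10³ s

Δρ = 1024.146 − 1023.967 = 0.179 kg m⁻³ over Δz = 75.2 − 17 = 58.2 m.
N² = (9.81/1025) × (0.179/58.2) = 2.9436 × 10⁻⁵ s⁻².
N = √(2.9436 × 10⁻⁵) = 5.4255 × 10⁻³ rad s⁻¹, so T = 2π/N = 1.1581 × 10³ s ≈ 1.16 × 10³ s.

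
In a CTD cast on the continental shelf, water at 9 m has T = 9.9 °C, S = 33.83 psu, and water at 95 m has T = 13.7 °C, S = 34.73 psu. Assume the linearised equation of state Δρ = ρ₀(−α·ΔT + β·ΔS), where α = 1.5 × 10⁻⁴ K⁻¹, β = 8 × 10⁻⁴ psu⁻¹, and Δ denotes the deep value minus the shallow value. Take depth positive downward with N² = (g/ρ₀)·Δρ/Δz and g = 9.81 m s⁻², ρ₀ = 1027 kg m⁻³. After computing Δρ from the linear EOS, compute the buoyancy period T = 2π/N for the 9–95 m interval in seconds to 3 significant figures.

1.52 × 10³ s

ΔT = +3.8 K, ΔS = +0.90 psu (deep − shallow).
Δρ/ρ₀ = −αΔT + βΔS = -5.70 × 10⁻⁴ + 7.20 × 10⁻⁴ = 1.50 × 10⁻⁴, so Δρ ≈ 0.1541 kg m⁻³.
N² = (g/ρ₀)·Δρ/Δz = g·(Δρ/ρ₀)/Δz = 9.81 × 1.50 × 10⁻⁴ / 86 = 1.7110 × 10⁻⁵ s⁻².
N = √(1.7110 × 10⁻⁵) = 4.1364 × 10⁻³ rad s⁻¹ → T = 2π/N = 1.5190 × 10³ s ≈ 1.52 × 10³ s.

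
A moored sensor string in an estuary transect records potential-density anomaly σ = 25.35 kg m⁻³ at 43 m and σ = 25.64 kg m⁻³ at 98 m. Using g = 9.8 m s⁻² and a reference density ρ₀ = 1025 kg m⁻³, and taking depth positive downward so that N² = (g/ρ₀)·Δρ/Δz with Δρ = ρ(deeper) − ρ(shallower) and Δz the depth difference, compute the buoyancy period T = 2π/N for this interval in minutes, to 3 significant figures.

Δρ = 1025.64 − 1025.35 = 0.29 kg m⁻³ over Δz = 98 − 43 = 55 m.
N² = (9.8/1025) × (0.29/55) = 5.0412 × 10⁻⁵ s⁻².
N = √(5.0412 × 10⁻⁵) = 7.1001 × 10⁻³ rad s⁻¹, so T = 2π/N = 884.94 s = 14.749 min ≈ 14.7 min.
A positive N² confirms static stability across the interval.

14.7 min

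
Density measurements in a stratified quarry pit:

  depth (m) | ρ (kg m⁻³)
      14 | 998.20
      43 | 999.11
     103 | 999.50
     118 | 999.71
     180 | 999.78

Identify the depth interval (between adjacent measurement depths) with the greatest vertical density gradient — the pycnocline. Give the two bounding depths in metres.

Compute the density gradient over each adjacent pair:
  14–43 m: Δρ/Δz = 0.91/29 = 0.031 kg m⁻⁴
  43–103 m: Δρ/Δz = 0.39/60 = 6.5 × 10⁻³ kg m⁻⁴
  103–118 m: Δρ/Δz = 0.21/15 = 0.014 kg m⁻⁴
  118–180 m: Δρ/Δz = 0.07/62 = 1.1 × 10⁻³ kg m⁻⁴
The largest gradient is in the 14–43 m interval — the pycnocline.

14–43 m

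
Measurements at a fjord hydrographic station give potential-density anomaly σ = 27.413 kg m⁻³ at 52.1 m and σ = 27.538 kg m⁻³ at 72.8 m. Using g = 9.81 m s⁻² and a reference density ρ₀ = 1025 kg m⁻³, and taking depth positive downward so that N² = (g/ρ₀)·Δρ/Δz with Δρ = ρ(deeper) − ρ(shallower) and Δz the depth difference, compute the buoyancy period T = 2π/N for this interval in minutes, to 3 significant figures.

Δρ = 1027.538 − 1027.413 = 0.125 kg m⁻³ over Δz = 72.8 − 52.1 = 20.7 m.
N² = (9.81/1025) × (0.125/20.7) = 5.7794 × 10⁻⁵ s⁻².
N = √(5.7794 × 10⁻⁵) = 7.6022 × 10⁻³ rad s⁻¹, so T = 2π/N = 826.50 s = 13.775 min ≈ 13.8 min.

13.8 min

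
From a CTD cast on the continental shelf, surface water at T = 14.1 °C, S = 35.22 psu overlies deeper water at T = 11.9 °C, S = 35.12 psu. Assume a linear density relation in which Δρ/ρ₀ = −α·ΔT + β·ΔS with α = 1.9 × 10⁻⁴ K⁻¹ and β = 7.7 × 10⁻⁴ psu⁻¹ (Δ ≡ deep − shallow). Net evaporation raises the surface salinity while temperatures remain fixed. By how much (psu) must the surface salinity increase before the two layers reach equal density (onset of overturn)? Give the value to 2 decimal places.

Neutral buoyancy requires −α(T_deep − T_surf) + β(S_deep − S_surf′) = 0.
S_surf′ = S_deep − (α/β)·ΔT = 35.12 − (1.9 × 10⁻⁴/7.7 × 10⁻⁴)·(-2.2) = 35.6629 psu.
Increase required: 35.6629 − 35.22 = 0.4429 psu.

0.44 psu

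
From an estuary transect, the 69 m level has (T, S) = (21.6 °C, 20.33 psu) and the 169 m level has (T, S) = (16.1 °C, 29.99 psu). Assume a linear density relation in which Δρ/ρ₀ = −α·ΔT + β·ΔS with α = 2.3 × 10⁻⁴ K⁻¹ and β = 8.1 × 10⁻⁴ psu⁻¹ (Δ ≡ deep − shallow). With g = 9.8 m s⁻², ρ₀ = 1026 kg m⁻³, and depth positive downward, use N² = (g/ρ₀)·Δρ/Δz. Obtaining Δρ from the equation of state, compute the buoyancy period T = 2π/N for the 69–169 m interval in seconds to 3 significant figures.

ΔT = -5.5 K, ΔS = +9.66 psu (deep − shallow).
Δρ/ρ₀ = −αΔT + βΔS = 1.265 × 10⁻³ + 7.8246 × 10⁻³ = 9.0896 × 10⁻³, so Δρ ≈ 9.326 kg m⁻³.
N² = (g/ρ₀)·Δρ/Δz = g·(Δρ/ρ₀)/Δz = 9.8 × 9.0896 × 10⁻³ / 100 = 8.9078 × 10⁻⁴ s⁻².
N = √(8.9078 × 10⁻⁴) = 0.029846 rad s⁻¹ → T = 2π/N = 210.52 s ≈ 211 s.

211 s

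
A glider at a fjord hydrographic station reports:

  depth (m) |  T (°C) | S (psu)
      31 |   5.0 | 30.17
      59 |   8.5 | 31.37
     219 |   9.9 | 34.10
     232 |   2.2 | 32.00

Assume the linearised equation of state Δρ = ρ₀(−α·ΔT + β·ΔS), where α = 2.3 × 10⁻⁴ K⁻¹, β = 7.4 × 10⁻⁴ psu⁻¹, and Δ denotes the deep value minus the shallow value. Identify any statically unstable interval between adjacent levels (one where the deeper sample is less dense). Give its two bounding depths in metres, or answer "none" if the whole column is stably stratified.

Evaluate Δρ/ρ₀ = −αΔT + βΔS across each adjacent pair:
  31–59 m: −αΔT+βΔS = −(2.3 × 10⁻⁴)(+3.5)+(7.4 × 10⁻⁴)(+1.20) = 8.3 × 10⁻⁵ → stable
  59–219 m: −αΔT+βΔS = −(2.3 × 10⁻⁴)(+1.4)+(7.4 × 10⁻⁴)(+2.73) = 1.7 × 10⁻³ → stable
  219–232 m: −αΔT+βΔS = −(2.3 × 10⁻⁴)(-7.7)+(7.4 × 10⁻⁴)(-2.10) = 2.2 × 10⁻⁴ → stable
Every interval has Δρ > 0: the column is stably stratified throughout.

none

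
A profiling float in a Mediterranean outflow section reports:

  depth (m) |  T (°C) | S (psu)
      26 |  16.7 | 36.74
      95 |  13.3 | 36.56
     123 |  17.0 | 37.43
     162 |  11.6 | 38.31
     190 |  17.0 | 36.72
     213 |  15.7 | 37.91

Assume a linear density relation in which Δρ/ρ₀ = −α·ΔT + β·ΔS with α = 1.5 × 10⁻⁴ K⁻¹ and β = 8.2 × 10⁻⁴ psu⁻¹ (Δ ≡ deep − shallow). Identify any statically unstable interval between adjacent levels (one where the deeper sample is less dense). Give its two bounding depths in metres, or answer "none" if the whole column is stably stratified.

Evaluate Δρ/ρ₀ = −αΔT + βΔS across each adjacent pair:
  26–95 m: −αΔT+βΔS = −(1.5 × 10⁻⁴)(-3.4)+(8.2 × 10⁻⁴)(-0.18) = 3.6 × 10⁻⁴ → stable
  95–123 m: −αΔT+βΔS = −(1.5 × 10⁻⁴)(+3.7)+(8.2 × 10⁻⁴)(+0.87) = 1.6 × 10⁻⁴ → stable
  123–162 m: −αΔT+βΔS = −(1.5 × 10⁻⁴)(-5.4)+(8.2 × 10⁻⁴)(+0.88) = 1.5 × 10⁻³ → stable
  162–190 m: −αΔT+βΔS = −(1.5 × 10⁻⁴)(+5.4)+(8.2 × 10⁻⁴)(-1.59) = -2.1 × 10⁻³ → UNSTABLE
  190–213 m: −αΔT+βΔS = −(1.5 × 10⁻⁴)(-1.3)+(8.2 × 10⁻⁴)(+1.19) = 1.2 × 10⁻³ → stable
The 162–190 m interval has Δρ < 0: lighter water underlies denser water.

162–190 m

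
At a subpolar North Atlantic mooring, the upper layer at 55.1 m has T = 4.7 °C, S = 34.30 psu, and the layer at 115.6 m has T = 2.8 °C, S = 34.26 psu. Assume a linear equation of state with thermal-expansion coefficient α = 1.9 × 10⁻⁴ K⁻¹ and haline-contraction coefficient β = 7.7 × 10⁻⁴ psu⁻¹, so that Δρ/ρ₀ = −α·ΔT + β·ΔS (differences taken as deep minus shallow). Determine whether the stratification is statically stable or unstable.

ΔT = 2.8 − 4.7 = -1.9 K and ΔS = 34.26 − 34.30 = -0.04 psu (deep − shallow).
−αΔT = 3.61 × 10⁻⁴; βΔS = -3.08 × 10⁻⁵; sum Δρ/ρ₀ = 3.302 × 10⁻⁴.
Δρ/ρ₀ > 0, so Δρ > 0: deeper water is denser → statically stable.

stable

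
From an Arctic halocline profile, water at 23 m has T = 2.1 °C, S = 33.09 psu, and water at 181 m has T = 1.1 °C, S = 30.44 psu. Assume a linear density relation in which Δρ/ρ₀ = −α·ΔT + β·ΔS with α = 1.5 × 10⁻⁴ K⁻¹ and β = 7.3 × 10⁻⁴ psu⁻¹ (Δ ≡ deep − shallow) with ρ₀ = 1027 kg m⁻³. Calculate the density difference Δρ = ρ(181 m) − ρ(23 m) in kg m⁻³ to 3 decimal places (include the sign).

-1.833 kg m⁻³

ΔT = -1.0 K, ΔS = -2.65 psu (deep − shallow).
Δρ/ρ₀ = −(1.5 × 10⁻⁴)(-1.0) + (7.3 × 10⁻⁴)(-2.65) = -1.7845 × 10⁻³.
Δρ = 1027 × (-1.7845 × 10⁻³) = -1.833 kg m⁻³.
Negative Δρ: lighter below, statically unstable.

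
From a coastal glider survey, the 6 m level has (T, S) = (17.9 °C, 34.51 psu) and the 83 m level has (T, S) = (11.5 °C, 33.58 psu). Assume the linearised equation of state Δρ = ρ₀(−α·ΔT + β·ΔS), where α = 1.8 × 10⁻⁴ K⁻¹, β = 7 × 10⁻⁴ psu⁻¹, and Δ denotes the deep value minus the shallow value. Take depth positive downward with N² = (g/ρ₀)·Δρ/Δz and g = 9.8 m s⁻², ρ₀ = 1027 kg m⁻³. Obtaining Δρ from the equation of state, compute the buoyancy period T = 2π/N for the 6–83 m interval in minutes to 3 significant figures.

ΔT = -6.4 K, ΔS = -0.93 psu (deep − shallow).
Δρ/ρ₀ = −αΔT + βΔS = 1.152 × 10⁻³ − 6.51 × 10⁻⁴ = 5.01 × 10⁻⁴, so Δρ ≈ 0.5145 kg m⁻³.
N² = (g/ρ₀)·Δρ/Δz = g·(Δρ/ρ₀)/Δz = 9.8 × 5.01 × 10⁻⁴ / 77 = 6.3764 × 10⁻⁵ s⁻².
N = √(6.3764 × 10⁻⁵) = 7.9852 × 10⁻³ rad s⁻¹ → T = 2π/N = 786.85 s = 13.114 min ≈ 13.1 min.

13.1 min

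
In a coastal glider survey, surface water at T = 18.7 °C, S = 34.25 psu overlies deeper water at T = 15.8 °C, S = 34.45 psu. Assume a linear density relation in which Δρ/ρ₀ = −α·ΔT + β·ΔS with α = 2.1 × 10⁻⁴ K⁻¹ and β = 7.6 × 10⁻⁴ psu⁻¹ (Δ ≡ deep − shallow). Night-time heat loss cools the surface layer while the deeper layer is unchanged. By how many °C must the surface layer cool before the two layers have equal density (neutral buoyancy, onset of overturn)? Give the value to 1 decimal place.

3.6 °C

Neutral buoyancy requires Δρ = 0, i.e. −α(T_deep − T_surf′) + β(S_deep − S_surf) = 0.
T_surf′ = T_deep − (β/α)·ΔS = 15.8 − (7.6 × 10⁻⁴/2.1 × 10⁻⁴)·(+0.20) = 15.076 °C.
Cooling required: 18.7 − (15.076) = 3.624 °C.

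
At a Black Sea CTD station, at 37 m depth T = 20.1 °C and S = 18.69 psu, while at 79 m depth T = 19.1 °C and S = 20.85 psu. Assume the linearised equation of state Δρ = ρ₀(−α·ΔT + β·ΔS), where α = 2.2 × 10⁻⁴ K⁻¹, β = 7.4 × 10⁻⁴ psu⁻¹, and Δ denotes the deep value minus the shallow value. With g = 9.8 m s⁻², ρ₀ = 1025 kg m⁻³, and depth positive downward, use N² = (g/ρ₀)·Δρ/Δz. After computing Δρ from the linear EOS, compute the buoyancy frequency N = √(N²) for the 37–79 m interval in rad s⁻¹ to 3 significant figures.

0.0206 rad s⁻¹

ΔT = -1.0 K, ΔS = +2.16 psu (deep − shallow).
Δρ/ρ₀ = −αΔT + βΔS = 2.20 × 10⁻⁴ + 1.5984 × 10⁻³ = 1.8184 × 10⁻³, so Δρ ≈ 1.864 kg m⁻³.
N² = (g/ρ₀)·Δρ/Δz = g·(Δρ/ρ₀)/Δz = 9.8 × 1.8184 × 10⁻³ / 42 = 4.2429 × 10⁻⁴ s⁻².
N = √(4.2429 × 10⁻⁴) = 0.020598 rad s⁻¹ ≈ 0.0206 rad s⁻¹.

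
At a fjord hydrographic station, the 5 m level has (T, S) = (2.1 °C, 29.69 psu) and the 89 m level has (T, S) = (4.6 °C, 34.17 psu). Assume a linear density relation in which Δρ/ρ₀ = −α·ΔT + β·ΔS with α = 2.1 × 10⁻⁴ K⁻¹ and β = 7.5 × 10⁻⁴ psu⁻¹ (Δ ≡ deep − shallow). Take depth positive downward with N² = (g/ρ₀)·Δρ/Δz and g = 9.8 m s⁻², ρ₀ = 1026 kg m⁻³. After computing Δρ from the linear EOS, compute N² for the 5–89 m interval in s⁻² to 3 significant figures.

3.31 × 10⁻⁴ s⁻²

ΔT = +2.5 K, ΔS = +4.48 psu (deep − shallow).
Δρ/ρ₀ = −αΔT + βΔS = -5.25 × 10⁻⁴ + 3.36 × 10⁻³ = 2.835 × 10⁻³, so Δρ ≈ 2.909 kg m⁻³.
N² = (g/ρ₀)·Δρ/Δz = g·(Δρ/ρ₀)/Δz = 9.8 × 2.835 × 10⁻³ / 84 = 3.3075 × 10⁻⁴ s⁻² ≈ 3.31 × 10⁻⁴ s⁻².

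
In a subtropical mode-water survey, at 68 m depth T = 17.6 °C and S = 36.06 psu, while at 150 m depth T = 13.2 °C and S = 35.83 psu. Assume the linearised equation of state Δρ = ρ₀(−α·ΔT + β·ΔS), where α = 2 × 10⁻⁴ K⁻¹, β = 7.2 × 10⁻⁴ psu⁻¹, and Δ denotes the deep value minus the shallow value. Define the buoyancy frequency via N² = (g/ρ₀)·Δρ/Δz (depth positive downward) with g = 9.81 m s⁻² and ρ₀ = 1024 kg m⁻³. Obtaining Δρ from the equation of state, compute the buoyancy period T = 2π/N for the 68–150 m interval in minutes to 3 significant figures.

ΔT = -4.4 K, ΔS = -0.23 psu (deep − shallow).
Δρ/ρ₀ = −αΔT + βΔS = 8.80 × 10⁻⁴ − 1.656 × 10⁻⁴ = 7.144 × 10⁻⁴, so Δρ ≈ 0.7315 kg m⁻³.
N² = (g/ρ₀)·Δρ/Δz = g·(Δρ/ρ₀)/Δz = 9.81 × 7.144 × 10⁻⁴ / 82 = 8.5467 × 10⁻⁵ s⁻².
N = √(8.5467 × 10⁻⁵) = 9.2448 × 10⁻³ rad s⁻¹ → T = 2π/N = 679.65 s = 11.327 min ≈ 11.3 min.

11.3 min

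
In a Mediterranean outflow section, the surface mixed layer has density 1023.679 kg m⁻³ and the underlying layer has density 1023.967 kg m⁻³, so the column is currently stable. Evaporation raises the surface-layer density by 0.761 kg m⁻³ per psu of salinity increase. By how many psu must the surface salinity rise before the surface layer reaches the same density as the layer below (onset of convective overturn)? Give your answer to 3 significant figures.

Density deficit of the surface layer: 1023.967 − 1023.679 = 0.288 kg m⁻³.
Required change = 0.288 / 0.761 = 0.378 psu.

0.378 psu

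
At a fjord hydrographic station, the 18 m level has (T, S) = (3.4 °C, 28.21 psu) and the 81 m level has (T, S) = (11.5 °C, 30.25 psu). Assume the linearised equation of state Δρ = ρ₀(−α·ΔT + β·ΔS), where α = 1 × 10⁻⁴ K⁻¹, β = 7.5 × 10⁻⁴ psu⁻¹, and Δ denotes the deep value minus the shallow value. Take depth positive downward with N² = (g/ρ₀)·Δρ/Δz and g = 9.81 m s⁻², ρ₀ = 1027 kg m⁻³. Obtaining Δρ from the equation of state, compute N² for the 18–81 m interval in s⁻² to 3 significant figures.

1.12 × 10⁻⁴ s⁻²

ΔT = +8.1 K, ΔS = +2.04 psu (deep − shallow).
Δρ/ρ₀ = −αΔT + βΔS = -8.10 × 10⁻⁴ + 1.53 × 10⁻³ = 7.20 × 10⁻⁴, so Δρ ≈ 0.7394 kg m⁻³.
N² = (g/ρ₀)·Δρ/Δz = g·(Δρ/ρ₀)/Δz = 9.81 × 7.20 × 10⁻⁴ / 63 = 1.1211 × 10⁻⁴ s⁻² ≈ 1.12 × 10⁻⁴ s⁻².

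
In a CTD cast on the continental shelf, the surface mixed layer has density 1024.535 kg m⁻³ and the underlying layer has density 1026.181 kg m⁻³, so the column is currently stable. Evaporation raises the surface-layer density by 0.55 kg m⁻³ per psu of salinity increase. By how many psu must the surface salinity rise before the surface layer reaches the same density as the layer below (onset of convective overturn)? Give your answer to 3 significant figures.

Density deficit of the surface layer: 1026.181 − 1024.535 = 1.646 kg m⁻³.
Required change = 1.646 / 0.55 = 2.99 psu.

2.99 psu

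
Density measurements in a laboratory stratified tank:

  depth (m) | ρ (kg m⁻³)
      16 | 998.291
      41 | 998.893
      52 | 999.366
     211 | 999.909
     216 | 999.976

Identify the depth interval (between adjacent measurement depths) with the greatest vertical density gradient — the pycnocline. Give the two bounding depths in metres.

Compute the density gradient over each adjacent pair:
  16–41 m: Δρ/Δz = 0.602/25 = 0.024 kg m⁻⁴
  41–52 m: Δρ/Δz = 0.473/11 = 0.043 kg m⁻⁴
  52–211 m: Δρ/Δz = 0.543/159 = 3.4 × 10⁻³ kg m⁻⁴
  211–216 m: Δρ/Δz = 0.067/5 = 0.013 kg m⁻⁴
The largest gradient is in the 41–52 m interval — the pycnocline.

41–52 m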